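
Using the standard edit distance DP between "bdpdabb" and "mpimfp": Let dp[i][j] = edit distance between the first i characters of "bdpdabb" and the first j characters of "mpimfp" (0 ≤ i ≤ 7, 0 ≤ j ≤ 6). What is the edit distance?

6

   ''  m  p  i  m  f  p
''  0  1  2  3  4  5  6
 b  1  1  2  3  4  5  6
 d  2  2  2  3  4  5  6
 p  3  3  2  3  4  5  5
 d  4  4  3  3  4  5  6
 a  5  5  4  4  4  5  6
 b  6  6  5  5  5  5  6
 b  7  7  6  6  6  6  6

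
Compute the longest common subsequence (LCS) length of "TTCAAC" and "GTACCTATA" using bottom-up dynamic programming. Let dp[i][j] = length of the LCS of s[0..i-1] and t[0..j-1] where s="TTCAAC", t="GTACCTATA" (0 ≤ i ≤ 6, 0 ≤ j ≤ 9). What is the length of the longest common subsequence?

   ''  G  T  A  C  C  T  A  T  A
''  0  0  0  0  0  0  0  0  0  0
 T  0  0  1  1  1  1  1  1  1  1
 T  0  0  1  1  1  1  2  2  2  2
 C  0  0  1  1  2  2  2  2  2  2
 A  0  0  1  2  2  2  2  3  3  3
 A  0  0  1  2  2  2  2  3  3  4
 C  0  0  1  2  3  3  3  3  3  4

4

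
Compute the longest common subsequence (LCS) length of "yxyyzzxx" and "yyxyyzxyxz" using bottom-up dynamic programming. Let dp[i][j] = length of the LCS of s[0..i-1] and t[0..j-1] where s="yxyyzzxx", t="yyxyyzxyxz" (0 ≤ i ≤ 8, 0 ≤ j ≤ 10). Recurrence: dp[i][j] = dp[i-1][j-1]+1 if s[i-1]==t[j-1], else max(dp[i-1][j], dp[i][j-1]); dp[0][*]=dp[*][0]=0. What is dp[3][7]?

3

   ''  y  y  x  y  y  z  x  y  x  z
''  0  0  0  0  0  0  0  0  0  0  0
 y  0  1  1  1  1  1  1  1  1  1  1
 x  0  1  1  2  2  2  2  2  2  2  2
 y  0  1  2  2  3  3  3  3  3  3  3
 y  0  1  2  2  3  4  4  4  4  4  4
 z  0  1  2  2  3  4  5  5  5  5  5
 z  0  1  2  2  3  4  5  5  5  5  6
 x  0  1  2  3  3  4  5  6  6  6  6
 x  0  1  2  3  3  4  5  6  6  7  7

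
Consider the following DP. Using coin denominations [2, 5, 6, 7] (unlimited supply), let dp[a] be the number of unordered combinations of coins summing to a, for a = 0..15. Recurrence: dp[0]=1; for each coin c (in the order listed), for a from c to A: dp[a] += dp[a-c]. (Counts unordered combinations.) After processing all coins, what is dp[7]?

2

after  coin     0     1     2     3     4     5     6     7     8     9    10    11    12    13    14    15
          2     1     0     1     0     1     0     1     0     1     0     1     0     1     0     1     0
          5     1     0     1     0     1     1     1     1     1     1     2     1     2     1     2     2
          6     1     0     1     0     1     1     2     1     2     1     3     2     4     2     4     3
          7     1     0     1     0     1     1     2     2     2     2     3     3     5     4     6     5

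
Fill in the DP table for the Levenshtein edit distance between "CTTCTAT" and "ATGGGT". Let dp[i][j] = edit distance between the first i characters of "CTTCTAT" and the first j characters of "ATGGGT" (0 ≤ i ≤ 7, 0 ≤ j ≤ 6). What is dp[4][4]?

3

   ''  A  T  G  G  G  T
''  0  1  2  3  4  5  6
 C  1  1  2  3  4  5  6
 T  2  2  1  2  3  4  5
 T  3  3  2  2  3  4  4
 C  4  4  3  3  3  4  5
 T  5  5  4  4  4  4  4
 A  6  5  5  5  5  5  5
 T  7  6  5  6  6  6  5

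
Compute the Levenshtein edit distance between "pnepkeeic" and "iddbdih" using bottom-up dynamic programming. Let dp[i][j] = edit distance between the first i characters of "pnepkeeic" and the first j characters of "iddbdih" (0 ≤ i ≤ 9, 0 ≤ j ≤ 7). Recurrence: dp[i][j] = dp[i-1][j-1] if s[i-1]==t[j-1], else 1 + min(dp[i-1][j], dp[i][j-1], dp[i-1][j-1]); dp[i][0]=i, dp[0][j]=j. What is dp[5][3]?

   ''  i  d  d  b  d  i  h
''  0  1  2  3  4  5  6  7
 p  1  1  2  3  4  5  6  7
 n  2  2  2  3  4  5  6  7
 e  3  3  3  3  4  5  6  7
 p  4  4  4  4  4  5  6  7
 k  5  5  5  5  5  5  6  7
 e  6  6  6  6  6  6  6  7
 e  7  7  7  7  7  7  7  7
 i  8  7  8  8  8  8  7  8
 c  9  8  8  9  9  9  8  8

5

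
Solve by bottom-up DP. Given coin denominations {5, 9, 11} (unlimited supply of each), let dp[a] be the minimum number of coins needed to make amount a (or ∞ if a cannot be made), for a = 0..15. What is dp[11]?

1

 a  0  1  2  3  4  5  6  7  8  9 10 11 12 13 14 15
dp  0  -  -  -  -  1  -  -  -  1  2  1  -  -  2  3
(- denotes ∞ / unreachable)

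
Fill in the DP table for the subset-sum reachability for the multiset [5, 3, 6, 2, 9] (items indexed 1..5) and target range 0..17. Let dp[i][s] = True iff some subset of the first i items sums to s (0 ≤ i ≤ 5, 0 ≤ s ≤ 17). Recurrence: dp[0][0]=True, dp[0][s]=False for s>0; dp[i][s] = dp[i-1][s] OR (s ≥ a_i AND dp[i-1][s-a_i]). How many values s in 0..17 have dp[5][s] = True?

16

i\s   0   1   2   3   4   5   6   7   8   9  10  11  12  13  14  15  16  17
  0   T   F   F   F   F   F   F   F   F   F   F   F   F   F   F   F   F   F
  1   T   F   F   F   F   T   F   F   F   F   F   F   F   F   F   F   F   F
  2   T   F   F   T   F   T   F   F   T   F   F   F   F   F   F   F   F   F
  3   T   F   F   T   F   T   T   F   T   T   F   T   F   F   T   F   F   F
  4   T   F   T   T   F   T   T   T   T   T   T   T   F   T   T   F   T   F
  5   T   F   T   T   F   T   T   T   T   T   T   T   T   T   T   T   T   T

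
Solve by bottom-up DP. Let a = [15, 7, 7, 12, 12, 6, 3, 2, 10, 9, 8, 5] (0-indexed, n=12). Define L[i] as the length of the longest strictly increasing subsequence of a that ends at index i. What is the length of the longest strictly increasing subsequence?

   i    0    1    2    3    4    5    6    7    8    9   10   11
a[i]   15    7    7   12   12    6    3    2   10    9    8    5
L[i]    1    1    1    2    2    1    1    1    2    2    2    2

2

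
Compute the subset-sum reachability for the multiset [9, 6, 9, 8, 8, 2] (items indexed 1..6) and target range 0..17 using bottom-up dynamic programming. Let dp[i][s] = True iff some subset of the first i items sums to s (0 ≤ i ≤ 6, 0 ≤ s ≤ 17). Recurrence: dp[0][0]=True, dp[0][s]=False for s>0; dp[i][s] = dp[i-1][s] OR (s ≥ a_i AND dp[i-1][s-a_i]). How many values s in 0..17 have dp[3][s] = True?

4

i\s   0   1   2   3   4   5   6   7   8   9  10  11  12  13  14  15  16  17
  0   T   F   F   F   F   F   F   F   F   F   F   F   F   F   F   F   F   F
  1   T   F   F   F   F   F   F   F   F   T   F   F   F   F   F   F   F   F
  2   T   F   F   F   F   F   T   F   F   T   F   F   F   F   F   T   F   F
  3   T   F   F   F   F   F   T   F   F   T   F   F   F   F   F   T   F   F
  4   T   F   F   F   F   F   T   F   T   T   F   F   F   F   T   T   F   T
  5   T   F   F   F   F   F   T   F   T   T   F   F   F   F   T   T   T   T
  6   T   F   T   F   F   F   T   F   T   T   T   T   F   F   T   T   T   T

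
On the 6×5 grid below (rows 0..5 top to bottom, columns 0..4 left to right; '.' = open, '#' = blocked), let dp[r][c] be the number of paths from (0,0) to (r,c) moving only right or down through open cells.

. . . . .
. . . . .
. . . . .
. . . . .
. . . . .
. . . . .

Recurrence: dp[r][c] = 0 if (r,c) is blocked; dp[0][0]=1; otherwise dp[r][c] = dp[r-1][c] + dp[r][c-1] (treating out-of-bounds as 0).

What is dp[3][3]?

20

r\c   0   1   2   3   4
  0   1   1   1   1   1
  1   1   2   3   4   5
  2   1   3   6  10  15
  3   1   4  10  20  35
  4   1   5  15  35  70
  5   1   6  21  56 126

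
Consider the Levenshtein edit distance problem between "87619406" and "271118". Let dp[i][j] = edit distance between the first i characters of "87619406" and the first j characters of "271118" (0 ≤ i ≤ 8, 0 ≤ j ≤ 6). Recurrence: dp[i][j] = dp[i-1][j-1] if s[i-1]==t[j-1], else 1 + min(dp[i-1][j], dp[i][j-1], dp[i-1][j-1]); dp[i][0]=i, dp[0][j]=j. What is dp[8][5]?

   ''  2  7  1  1  1  8
''  0  1  2  3  4  5  6
 8  1  1  2  3  4  5  5
 7  2  2  1  2  3  4  5
 6  3  3  2  2  3  4  5
 1  4  4  3  2  2  3  4
 9  5  5  4  3  3  3  4
 4  6  6  5  4  4  4  4
 0  7  7  6  5  5  5  5
 6  8  8  7  6  6  6  6

6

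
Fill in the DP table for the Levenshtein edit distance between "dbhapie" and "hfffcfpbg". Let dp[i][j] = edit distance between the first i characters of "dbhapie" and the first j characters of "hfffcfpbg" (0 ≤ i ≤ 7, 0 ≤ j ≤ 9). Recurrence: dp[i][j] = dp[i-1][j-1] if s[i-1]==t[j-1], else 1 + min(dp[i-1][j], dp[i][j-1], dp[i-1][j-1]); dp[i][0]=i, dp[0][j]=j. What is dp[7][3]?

6

   ''  h  f  f  f  c  f  p  b  g
''  0  1  2  3  4  5  6  7  8  9
 d  1  1  2  3  4  5  6  7  8  9
 b  2  2  2  3  4  5  6  7  7  8
 h  3  2  3  3  4  5  6  7  8  8
 a  4  3  3  4  4  5  6  7  8  9
 p  5  4  4  4  5  5  6  6  7  8
 i  6  5  5  5  5  6  6  7  7  8
 e  7  6  6  6  6  6  7  7  8  8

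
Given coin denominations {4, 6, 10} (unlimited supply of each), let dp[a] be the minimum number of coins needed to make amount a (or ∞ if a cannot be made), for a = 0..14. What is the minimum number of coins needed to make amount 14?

2

 a  0  1  2  3  4  5  6  7  8  9 10 11 12 13 14
dp  0  -  -  -  1  -  1  -  2  -  1  -  2  -  2
(- denotes ∞ / unreachable)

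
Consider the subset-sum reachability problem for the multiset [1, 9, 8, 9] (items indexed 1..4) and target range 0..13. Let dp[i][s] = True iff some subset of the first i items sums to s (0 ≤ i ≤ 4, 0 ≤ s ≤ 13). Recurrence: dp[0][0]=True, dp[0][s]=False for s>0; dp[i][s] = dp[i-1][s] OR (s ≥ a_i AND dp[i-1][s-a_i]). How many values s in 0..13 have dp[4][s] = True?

5

i\s   0   1   2   3   4   5   6   7   8   9  10  11  12  13
  0   T   F   F   F   F   F   F   F   F   F   F   F   F   F
  1   T   T   F   F   F   F   F   F   F   F   F   F   F   F
  2   T   T   F   F   F   F   F   F   F   T   T   F   F   F
  3   T   T   F   F   F   F   F   F   T   T   T   F   F   F
  4   T   T   F   F   F   F   F   F   T   T   T   F   F   F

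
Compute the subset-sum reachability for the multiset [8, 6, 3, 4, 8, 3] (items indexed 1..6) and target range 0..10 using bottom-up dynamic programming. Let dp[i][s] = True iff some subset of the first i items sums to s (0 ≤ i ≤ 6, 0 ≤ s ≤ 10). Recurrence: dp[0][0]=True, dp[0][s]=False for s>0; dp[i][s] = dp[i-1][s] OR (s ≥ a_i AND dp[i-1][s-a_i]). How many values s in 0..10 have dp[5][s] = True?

8

i\s   0   1   2   3   4   5   6   7   8   9  10
  0   T   F   F   F   F   F   F   F   F   F   F
  1   T   F   F   F   F   F   F   F   T   F   F
  2   T   F   F   F   F   F   T   F   T   F   F
  3   T   F   F   T   F   F   T   F   T   T   F
  4   T   F   F   T   T   F   T   T   T   T   T
  5   T   F   F   T   T   F   T   T   T   T   T
  6   T   F   F   T   T   F   T   T   T   T   T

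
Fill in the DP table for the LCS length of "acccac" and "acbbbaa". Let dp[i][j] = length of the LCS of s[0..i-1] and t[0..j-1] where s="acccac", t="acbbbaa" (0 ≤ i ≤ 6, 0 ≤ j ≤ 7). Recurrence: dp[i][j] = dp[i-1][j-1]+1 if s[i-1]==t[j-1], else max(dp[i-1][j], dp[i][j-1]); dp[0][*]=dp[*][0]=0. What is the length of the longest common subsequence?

3

   ''  a  c  b  b  b  a  a
''  0  0  0  0  0  0  0  0
 a  0  1  1  1  1  1  1  1
 c  0  1  2  2  2  2  2  2
 c  0  1  2  2  2  2  2  2
 c  0  1  2  2  2  2  2  2
 a  0  1  2  2  2  2  3  3
 c  0  1  2  2  2  2  3  3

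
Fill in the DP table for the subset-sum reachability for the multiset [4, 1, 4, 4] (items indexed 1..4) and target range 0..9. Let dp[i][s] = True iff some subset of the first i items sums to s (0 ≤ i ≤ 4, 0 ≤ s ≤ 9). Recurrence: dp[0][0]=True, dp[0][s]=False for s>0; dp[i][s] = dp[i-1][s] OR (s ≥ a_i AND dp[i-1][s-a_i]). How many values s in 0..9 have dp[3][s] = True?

6

i\s   0   1   2   3   4   5   6   7   8   9
  0   T   F   F   F   F   F   F   F   F   F
  1   T   F   F   F   T   F   F   F   F   F
  2   T   T   F   F   T   T   F   F   F   F
  3   T   T   F   F   T   T   F   F   T   T
  4   T   T   F   F   T   T   F   F   T   T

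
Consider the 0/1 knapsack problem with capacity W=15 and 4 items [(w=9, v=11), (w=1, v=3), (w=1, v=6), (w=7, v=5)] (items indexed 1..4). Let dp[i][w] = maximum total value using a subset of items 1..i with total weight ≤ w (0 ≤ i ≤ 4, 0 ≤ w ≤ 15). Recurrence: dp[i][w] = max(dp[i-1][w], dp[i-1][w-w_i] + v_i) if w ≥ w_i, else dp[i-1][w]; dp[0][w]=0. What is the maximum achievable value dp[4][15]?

i\w   0   1   2   3   4   5   6   7   8   9  10  11  12  13  14  15
  0   0   0   0   0   0   0   0   0   0   0   0   0   0   0   0   0
  1   0   0   0   0   0   0   0   0   0  11  11  11  11  11  11  11
  2   0   3   3   3   3   3   3   3   3  11  14  14  14  14  14  14
  3   0   6   9   9   9   9   9   9   9  11  17  20  20  20  20  20
  4   0   6   9   9   9   9   9   9  11  14  17  20  20  20  20  20

20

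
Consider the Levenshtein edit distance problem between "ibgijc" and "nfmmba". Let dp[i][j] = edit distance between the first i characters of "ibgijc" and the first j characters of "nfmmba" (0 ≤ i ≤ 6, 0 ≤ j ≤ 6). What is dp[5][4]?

   ''  n  f  m  m  b  a
''  0  1  2  3  4  5  6
 i  1  1  2  3  4  5  6
 b  2  2  2  3  4  4  5
 g  3  3  3  3  4  5  5
 i  4  4  4  4  4  5  6
 j  5  5  5  5  5  5  6
 c  6  6  6  6  6  6  6

5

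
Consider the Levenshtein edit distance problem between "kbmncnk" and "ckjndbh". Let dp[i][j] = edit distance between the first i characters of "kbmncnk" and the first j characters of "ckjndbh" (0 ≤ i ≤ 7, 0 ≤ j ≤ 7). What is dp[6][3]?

   ''  c  k  j  n  d  b  h
''  0  1  2  3  4  5  6  7
 k  1  1  1  2  3  4  5  6
 b  2  2  2  2  3  4  4  5
 m  3  3  3  3  3  4  5  5
 n  4  4  4  4  3  4  5  6
 c  5  4  5  5  4  4  5  6
 n  6  5  5  6  5  5  5  6
 k  7  6  5  6  6  6  6  6

6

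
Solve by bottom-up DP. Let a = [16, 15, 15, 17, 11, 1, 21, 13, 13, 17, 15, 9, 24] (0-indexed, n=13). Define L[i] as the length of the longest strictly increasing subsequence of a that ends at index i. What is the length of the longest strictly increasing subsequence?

4

   i    0    1    2    3    4    5    6    7    8    9   10   11   12
a[i]   16   15   15   17   11    1   21   13   13   17   15    9   24
L[i]    1    1    1    2    1    1    3    2    2    3    3    2    4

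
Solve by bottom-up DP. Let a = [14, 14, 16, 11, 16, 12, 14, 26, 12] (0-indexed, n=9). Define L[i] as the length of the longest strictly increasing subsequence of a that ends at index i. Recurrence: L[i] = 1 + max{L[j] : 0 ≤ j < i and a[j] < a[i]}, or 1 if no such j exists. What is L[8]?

   i    0    1    2    3    4    5    6    7    8
a[i]   14   14   16   11   16   12   14   26   12
L[i]    1    1    2    1    2    2    3    4    2

2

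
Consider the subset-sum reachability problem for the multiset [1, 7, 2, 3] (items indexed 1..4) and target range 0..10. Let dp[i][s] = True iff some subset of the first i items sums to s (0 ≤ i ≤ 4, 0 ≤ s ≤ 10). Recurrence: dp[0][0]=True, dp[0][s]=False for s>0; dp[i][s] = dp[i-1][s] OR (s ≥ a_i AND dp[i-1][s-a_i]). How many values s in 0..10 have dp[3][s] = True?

8

i\s   0   1   2   3   4   5   6   7   8   9  10
  0   T   F   F   F   F   F   F   F   F   F   F
  1   T   T   F   F   F   F   F   F   F   F   F
  2   T   T   F   F   F   F   F   T   T   F   F
  3   T   T   T   T   F   F   F   T   T   T   T
  4   T   T   T   T   T   T   T   T   T   T   T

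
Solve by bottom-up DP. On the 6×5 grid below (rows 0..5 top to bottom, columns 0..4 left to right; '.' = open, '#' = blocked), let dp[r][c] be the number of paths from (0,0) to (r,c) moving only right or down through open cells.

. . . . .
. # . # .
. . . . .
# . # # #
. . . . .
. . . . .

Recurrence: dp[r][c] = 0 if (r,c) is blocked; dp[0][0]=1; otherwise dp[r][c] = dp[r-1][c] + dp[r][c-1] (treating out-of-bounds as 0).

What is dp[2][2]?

2

r\c   0   1   2   3   4
  0   1   1   1   1   1
  1   1   0   1   0   1
  2   1   1   2   2   3
  3   0   1   0   0   0
  4   0   1   1   1   1
  5   0   1   2   3   4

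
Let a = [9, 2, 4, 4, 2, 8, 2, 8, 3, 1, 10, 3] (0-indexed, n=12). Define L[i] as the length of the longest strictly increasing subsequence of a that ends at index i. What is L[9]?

   i    0    1    2    3    4    5    6    7    8    9   10   11
a[i]    9    2    4    4    2    8    2    8    3    1   10    3
L[i]    1    1    2    2    1    3    1    3    2    1    4    2

1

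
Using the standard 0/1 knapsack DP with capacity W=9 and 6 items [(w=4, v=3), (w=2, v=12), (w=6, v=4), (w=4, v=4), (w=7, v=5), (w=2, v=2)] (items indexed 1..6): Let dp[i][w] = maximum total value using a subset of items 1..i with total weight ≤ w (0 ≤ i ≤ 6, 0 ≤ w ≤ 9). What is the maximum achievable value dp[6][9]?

18

i\w   0   1   2   3   4   5   6   7   8   9
  0   0   0   0   0   0   0   0   0   0   0
  1   0   0   0   0   3   3   3   3   3   3
  2   0   0  12  12  12  12  15  15  15  15
  3   0   0  12  12  12  12  15  15  16  16
  4   0   0  12  12  12  12  16  16  16  16
  5   0   0  12  12  12  12  16  16  16  17
  6   0   0  12  12  14  14  16  16  18  18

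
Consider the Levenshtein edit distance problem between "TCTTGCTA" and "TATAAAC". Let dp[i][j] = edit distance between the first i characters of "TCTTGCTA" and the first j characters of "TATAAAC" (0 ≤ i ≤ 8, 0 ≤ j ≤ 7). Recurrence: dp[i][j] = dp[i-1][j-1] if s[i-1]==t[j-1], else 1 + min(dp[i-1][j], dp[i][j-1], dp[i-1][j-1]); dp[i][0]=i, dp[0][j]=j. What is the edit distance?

   ''  T  A  T  A  A  A  C
''  0  1  2  3  4  5  6  7
 T  1  0  1  2  3  4  5  6
 C  2  1  1  2  3  4  5  5
 T  3  2  2  1  2  3  4  5
 T  4  3  3  2  2  3  4  5
 G  5  4  4  3  3  3  4  5
 C  6  5  5  4  4  4  4  4
 T  7  6  6  5  5  5  5  5
 A  8  7  6  6  5  5  5  6

6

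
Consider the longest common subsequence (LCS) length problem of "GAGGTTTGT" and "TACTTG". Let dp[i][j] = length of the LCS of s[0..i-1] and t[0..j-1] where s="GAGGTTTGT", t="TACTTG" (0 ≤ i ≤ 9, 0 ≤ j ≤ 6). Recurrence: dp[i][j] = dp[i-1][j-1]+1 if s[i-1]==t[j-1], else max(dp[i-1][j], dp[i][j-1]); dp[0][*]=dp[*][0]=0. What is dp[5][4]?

2

   ''  T  A  C  T  T  G
''  0  0  0  0  0  0  0
 G  0  0  0  0  0  0  1
 A  0  0  1  1  1  1  1
 G  0  0  1  1  1  1  2
 G  0  0  1  1  1  1  2
 T  0  1  1  1  2  2  2
 T  0  1  1  1  2  3  3
 T  0  1  1  1  2  3  3
 G  0  1  1  1  2  3  4
 T  0  1  1  1  2  3  4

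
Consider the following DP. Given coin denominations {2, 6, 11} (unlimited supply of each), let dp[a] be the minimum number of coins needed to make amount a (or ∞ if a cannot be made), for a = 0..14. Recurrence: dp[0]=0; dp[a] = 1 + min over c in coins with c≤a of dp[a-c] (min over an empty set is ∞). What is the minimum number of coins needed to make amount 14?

 a  0  1  2  3  4  5  6  7  8  9 10 11 12 13 14
dp  0  -  1  -  2  -  1  -  2  -  3  1  2  2  3
(- denotes ∞ / unreachable)

3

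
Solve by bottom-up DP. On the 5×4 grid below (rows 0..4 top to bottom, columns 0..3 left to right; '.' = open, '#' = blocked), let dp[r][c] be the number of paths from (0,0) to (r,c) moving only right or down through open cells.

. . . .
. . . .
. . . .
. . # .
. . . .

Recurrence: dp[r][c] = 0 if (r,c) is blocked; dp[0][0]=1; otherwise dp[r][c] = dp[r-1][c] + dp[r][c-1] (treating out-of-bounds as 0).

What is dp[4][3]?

r\c   0   1   2   3
  0   1   1   1   1
  1   1   2   3   4
  2   1   3   6  10
  3   1   4   0  10
  4   1   5   5  15

15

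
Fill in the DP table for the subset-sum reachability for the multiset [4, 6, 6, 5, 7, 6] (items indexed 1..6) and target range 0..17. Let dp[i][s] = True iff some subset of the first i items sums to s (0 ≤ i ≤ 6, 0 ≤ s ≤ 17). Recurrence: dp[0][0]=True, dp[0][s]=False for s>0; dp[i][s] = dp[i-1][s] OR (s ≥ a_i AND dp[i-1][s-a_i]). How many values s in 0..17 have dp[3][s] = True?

i\s   0   1   2   3   4   5   6   7   8   9  10  11  12  13  14  15  16  17
  0   T   F   F   F   F   F   F   F   F   F   F   F   F   F   F   F   F   F
  1   T   F   F   F   T   F   F   F   F   F   F   F   F   F   F   F   F   F
  2   T   F   F   F   T   F   T   F   F   F   T   F   F   F   F   F   F   F
  3   T   F   F   F   T   F   T   F   F   F   T   F   T   F   F   F   T   F
  4   T   F   F   F   T   T   T   F   F   T   T   T   T   F   F   T   T   T
  5   T   F   F   F   T   T   T   T   F   T   T   T   T   T   F   T   T   T
  6   T   F   F   F   T   T   T   T   F   T   T   T   T   T   F   T   T   T

6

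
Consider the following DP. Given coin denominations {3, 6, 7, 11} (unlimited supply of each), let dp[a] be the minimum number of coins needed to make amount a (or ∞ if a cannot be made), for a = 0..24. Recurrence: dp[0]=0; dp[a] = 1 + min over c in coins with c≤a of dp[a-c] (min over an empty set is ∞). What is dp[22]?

2

 a  0  1  2  3  4  5  6  7  8  9 10 11 12 13 14 15 16 17 18 19 20 21 22 23 24
dp  0  -  -  1  -  -  1  1  -  2  2  1  2  2  2  3  3  2  2  3  3  3  2  3  3
(- denotes ∞ / unreachable)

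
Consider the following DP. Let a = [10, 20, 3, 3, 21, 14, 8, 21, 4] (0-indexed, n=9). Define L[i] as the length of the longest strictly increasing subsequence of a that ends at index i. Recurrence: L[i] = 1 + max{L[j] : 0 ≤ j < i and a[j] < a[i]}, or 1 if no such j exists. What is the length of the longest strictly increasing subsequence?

3

   i    0    1    2    3    4    5    6    7    8
a[i]   10   20    3    3   21   14    8   21    4
L[i]    1    2    1    1    3    2    2    3    2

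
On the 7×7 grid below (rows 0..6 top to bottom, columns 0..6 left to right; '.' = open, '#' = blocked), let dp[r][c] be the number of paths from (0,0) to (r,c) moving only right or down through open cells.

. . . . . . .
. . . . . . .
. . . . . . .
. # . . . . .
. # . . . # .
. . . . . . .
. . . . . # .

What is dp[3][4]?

31

r\c   0   1   2   3   4   5   6
  0   1   1   1   1   1   1   1
  1   1   2   3   4   5   6   7
  2   1   3   6  10  15  21  28
  3   1   0   6  16  31  52  80
  4   1   0   6  22  53   0  80
  5   1   1   7  29  82  82 162
  6   1   2   9  38 120   0 162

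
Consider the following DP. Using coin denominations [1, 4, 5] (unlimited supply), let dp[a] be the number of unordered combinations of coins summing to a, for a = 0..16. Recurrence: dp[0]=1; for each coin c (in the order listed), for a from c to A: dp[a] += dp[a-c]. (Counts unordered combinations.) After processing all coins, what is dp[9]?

5

after  coin     0     1     2     3     4     5     6     7     8     9    10    11    12    13    14    15    16
          1     1     1     1     1     1     1     1     1     1     1     1     1     1     1     1     1     1
          4     1     1     1     1     2     2     2     2     3     3     3     3     4     4     4     4     5
          5     1     1     1     1     2     3     3     3     4     5     6     6     7     8     9    10    11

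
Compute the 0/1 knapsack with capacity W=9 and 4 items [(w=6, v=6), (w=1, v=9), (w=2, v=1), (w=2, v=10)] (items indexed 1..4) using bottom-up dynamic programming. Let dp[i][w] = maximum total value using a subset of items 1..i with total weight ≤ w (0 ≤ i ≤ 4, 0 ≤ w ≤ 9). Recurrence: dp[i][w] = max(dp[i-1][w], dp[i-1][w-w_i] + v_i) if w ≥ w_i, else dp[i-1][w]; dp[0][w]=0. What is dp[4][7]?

20

i\w   0   1   2   3   4   5   6   7   8   9
  0   0   0   0   0   0   0   0   0   0   0
  1   0   0   0   0   0   0   6   6   6   6
  2   0   9   9   9   9   9   9  15  15  15
  3   0   9   9  10  10  10  10  15  15  16
  4   0   9  10  19  19  20  20  20  20  25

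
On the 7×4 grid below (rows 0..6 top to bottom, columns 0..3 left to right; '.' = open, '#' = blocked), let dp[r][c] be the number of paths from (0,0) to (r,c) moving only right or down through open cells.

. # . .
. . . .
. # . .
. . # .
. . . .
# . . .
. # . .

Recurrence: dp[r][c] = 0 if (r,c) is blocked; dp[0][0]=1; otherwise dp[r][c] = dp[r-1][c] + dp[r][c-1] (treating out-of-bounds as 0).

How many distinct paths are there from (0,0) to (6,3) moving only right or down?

12

r\c   0   1   2   3
  0   1   0   0   0
  1   1   1   1   1
  2   1   0   1   2
  3   1   1   0   2
  4   1   2   2   4
  5   0   2   4   8
  6   0   0   4  12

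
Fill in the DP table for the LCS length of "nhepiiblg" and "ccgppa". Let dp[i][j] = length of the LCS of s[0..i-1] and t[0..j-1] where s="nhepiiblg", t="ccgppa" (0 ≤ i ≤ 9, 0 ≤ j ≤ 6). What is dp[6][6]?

   ''  c  c  g  p  p  a
''  0  0  0  0  0  0  0
 n  0  0  0  0  0  0  0
 h  0  0  0  0  0  0  0
 e  0  0  0  0  0  0  0
 p  0  0  0  0  1  1  1
 i  0  0  0  0  1  1  1
 i  0  0  0  0  1  1  1
 b  0  0  0  0  1  1  1
 l  0  0  0  0  1  1  1
 g  0  0  0  1  1  1  1

1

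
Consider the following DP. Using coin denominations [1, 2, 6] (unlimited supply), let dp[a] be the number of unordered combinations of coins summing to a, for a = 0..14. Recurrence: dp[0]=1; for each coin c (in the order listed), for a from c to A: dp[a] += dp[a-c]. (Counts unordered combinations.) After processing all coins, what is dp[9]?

after  coin     0     1     2     3     4     5     6     7     8     9    10    11    12    13    14
          1     1     1     1     1     1     1     1     1     1     1     1     1     1     1     1
          2     1     1     2     2     3     3     4     4     5     5     6     6     7     7     8
          6     1     1     2     2     3     3     5     5     7     7     9     9    12    12    15

7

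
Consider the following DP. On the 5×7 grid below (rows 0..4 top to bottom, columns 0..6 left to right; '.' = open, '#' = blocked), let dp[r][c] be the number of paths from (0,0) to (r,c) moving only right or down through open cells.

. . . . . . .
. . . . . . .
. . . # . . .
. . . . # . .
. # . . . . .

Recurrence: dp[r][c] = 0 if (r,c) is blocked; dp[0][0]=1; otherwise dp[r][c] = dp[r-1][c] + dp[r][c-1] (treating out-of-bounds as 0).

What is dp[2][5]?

11

r\c   0   1   2   3   4   5   6
  0   1   1   1   1   1   1   1
  1   1   2   3   4   5   6   7
  2   1   3   6   0   5  11  18
  3   1   4  10  10   0  11  29
  4   1   0  10  20  20  31  60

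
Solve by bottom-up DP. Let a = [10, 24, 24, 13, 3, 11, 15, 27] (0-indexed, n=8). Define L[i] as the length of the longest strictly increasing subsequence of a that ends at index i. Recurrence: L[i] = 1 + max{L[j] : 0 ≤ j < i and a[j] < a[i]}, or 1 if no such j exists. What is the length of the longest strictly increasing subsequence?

4

   i    0    1    2    3    4    5    6    7
a[i]   10   24   24   13    3   11   15   27
L[i]    1    2    2    2    1    2    3    4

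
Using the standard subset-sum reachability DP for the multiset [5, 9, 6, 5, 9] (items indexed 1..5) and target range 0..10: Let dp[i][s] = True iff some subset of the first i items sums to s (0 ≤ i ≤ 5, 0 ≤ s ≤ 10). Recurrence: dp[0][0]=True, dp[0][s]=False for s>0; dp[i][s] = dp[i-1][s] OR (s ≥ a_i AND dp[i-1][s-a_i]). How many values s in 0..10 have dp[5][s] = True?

i\s   0   1   2   3   4   5   6   7   8   9  10
  0   T   F   F   F   F   F   F   F   F   F   F
  1   T   F   F   F   F   T   F   F   F   F   F
  2   T   F   F   F   F   T   F   F   F   T   F
  3   T   F   F   F   F   T   T   F   F   T   F
  4   T   F   F   F   F   T   T   F   F   T   T
  5   T   F   F   F   F   T   T   F   F   T   T

5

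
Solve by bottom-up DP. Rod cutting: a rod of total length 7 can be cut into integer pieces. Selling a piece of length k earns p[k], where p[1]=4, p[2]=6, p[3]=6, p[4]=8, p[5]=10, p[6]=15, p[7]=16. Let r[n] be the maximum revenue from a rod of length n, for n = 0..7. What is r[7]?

   n    0    1    2    3    4    5    6    7
r[n]    0    4    8   12   16   20   24   28

28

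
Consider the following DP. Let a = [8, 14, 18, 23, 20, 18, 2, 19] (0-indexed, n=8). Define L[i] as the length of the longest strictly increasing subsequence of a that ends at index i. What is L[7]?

   i    0    1    2    3    4    5    6    7
a[i]    8   14   18   23   20   18    2   19
L[i]    1    2    3    4    4    3    1    4

4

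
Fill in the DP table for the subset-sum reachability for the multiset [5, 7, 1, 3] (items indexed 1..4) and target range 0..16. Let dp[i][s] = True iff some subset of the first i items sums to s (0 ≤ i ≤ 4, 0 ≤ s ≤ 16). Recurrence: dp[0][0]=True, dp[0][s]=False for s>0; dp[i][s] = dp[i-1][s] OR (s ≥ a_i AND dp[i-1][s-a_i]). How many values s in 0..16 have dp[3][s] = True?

i\s   0   1   2   3   4   5   6   7   8   9  10  11  12  13  14  15  16
  0   T   F   F   F   F   F   F   F   F   F   F   F   F   F   F   F   F
  1   T   F   F   F   F   T   F   F   F   F   F   F   F   F   F   F   F
  2   T   F   F   F   F   T   F   T   F   F   F   F   T   F   F   F   F
  3   T   T   F   F   F   T   T   T   T   F   F   F   T   T   F   F   F
  4   T   T   F   T   T   T   T   T   T   T   T   T   T   T   F   T   T

8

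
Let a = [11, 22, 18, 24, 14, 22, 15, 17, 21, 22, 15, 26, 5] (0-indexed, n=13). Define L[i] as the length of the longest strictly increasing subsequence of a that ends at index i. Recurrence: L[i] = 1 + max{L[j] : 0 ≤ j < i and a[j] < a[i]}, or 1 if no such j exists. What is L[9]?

   i    0    1    2    3    4    5    6    7    8    9   10   11   12
a[i]   11   22   18   24   14   22   15   17   21   22   15   26    5
L[i]    1    2    2    3    2    3    3    4    5    6    3    7    1

6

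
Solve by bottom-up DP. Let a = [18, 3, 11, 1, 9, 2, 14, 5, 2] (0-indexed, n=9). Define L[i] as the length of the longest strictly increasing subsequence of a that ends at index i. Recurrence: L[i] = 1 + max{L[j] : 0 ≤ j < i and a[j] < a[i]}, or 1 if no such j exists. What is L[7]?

3

   i    0    1    2    3    4    5    6    7    8
a[i]   18    3   11    1    9    2   14    5    2
L[i]    1    1    2    1    2    2    3    3    2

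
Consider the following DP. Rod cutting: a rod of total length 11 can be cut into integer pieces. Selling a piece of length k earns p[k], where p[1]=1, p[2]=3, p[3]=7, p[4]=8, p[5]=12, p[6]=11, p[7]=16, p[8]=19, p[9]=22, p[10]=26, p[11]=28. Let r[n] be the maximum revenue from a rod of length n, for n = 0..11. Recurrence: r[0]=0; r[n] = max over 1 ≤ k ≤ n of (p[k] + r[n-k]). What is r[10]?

   n    0    1    2    3    4    5    6    7    8    9   10   11
r[n]    0    1    3    7    8   12   14   16   19   22   26   28

26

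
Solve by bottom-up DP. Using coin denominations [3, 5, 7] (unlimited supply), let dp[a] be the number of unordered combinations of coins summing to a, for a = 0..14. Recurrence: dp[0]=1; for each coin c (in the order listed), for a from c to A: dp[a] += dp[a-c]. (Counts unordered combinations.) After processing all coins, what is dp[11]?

after  coin     0     1     2     3     4     5     6     7     8     9    10    11    12    13    14
          3     1     0     0     1     0     0     1     0     0     1     0     0     1     0     0
          5     1     0     0     1     0     1     1     0     1     1     1     1     1     1     1
          7     1     0     0     1     0     1     1     1     1     1     2     1     2     2     2

1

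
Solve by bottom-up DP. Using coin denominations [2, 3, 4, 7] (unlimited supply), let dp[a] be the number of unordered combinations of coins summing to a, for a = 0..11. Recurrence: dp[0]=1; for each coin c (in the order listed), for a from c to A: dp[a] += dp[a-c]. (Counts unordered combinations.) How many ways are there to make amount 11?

6

after  coin     0     1     2     3     4     5     6     7     8     9    10    11
          2     1     0     1     0     1     0     1     0     1     0     1     0
          3     1     0     1     1     1     1     2     1     2     2     2     2
          4     1     0     1     1     2     1     3     2     4     3     5     4
          7     1     0     1     1     2     1     3     3     4     4     6     6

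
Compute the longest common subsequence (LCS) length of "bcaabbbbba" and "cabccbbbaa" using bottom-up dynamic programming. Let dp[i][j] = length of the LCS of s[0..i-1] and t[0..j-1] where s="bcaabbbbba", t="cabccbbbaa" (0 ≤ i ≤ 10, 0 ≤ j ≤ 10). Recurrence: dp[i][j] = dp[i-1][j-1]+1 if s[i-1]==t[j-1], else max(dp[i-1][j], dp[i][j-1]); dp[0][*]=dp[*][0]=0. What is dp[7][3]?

   ''  c  a  b  c  c  b  b  b  a  a
''  0  0  0  0  0  0  0  0  0  0  0
 b  0  0  0  1  1  1  1  1  1  1  1
 c  0  1  1  1  2  2  2  2  2  2  2
 a  0  1  2  2  2  2  2  2  2  3  3
 a  0  1  2  2  2  2  2  2  2  3  4
 b  0  1  2  3  3  3  3  3  3  3  4
 b  0  1  2  3  3  3  4  4  4  4  4
 b  0  1  2  3  3  3  4  5  5  5  5
 b  0  1  2  3  3  3  4  5  6  6  6
 b  0  1  2  3  3  3  4  5  6  6  6
 a  0  1  2  3  3  3  4  5  6  7  7

3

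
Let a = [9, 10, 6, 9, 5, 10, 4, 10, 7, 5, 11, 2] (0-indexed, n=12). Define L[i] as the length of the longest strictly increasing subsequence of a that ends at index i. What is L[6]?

   i    0    1    2    3    4    5    6    7    8    9   10   11
a[i]    9   10    6    9    5   10    4   10    7    5   11    2
L[i]    1    2    1    2    1    3    1    3    2    2    4    1

1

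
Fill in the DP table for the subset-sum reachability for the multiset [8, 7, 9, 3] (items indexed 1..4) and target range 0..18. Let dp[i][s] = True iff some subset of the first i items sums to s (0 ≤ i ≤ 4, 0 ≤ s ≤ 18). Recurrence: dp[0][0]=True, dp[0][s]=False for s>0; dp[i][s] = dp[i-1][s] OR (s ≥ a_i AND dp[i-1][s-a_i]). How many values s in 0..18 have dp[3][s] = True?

7

i\s   0   1   2   3   4   5   6   7   8   9  10  11  12  13  14  15  16  17  18
  0   T   F   F   F   F   F   F   F   F   F   F   F   F   F   F   F   F   F   F
  1   T   F   F   F   F   F   F   F   T   F   F   F   F   F   F   F   F   F   F
  2   T   F   F   F   F   F   F   T   T   F   F   F   F   F   F   T   F   F   F
  3   T   F   F   F   F   F   F   T   T   T   F   F   F   F   F   T   T   T   F
  4   T   F   F   T   F   F   F   T   T   T   T   T   T   F   F   T   T   T   T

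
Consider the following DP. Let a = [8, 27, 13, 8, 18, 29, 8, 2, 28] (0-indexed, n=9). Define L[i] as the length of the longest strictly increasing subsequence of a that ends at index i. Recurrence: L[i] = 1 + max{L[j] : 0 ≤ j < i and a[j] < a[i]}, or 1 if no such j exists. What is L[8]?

4

   i    0    1    2    3    4    5    6    7    8
a[i]    8   27   13    8   18   29    8    2   28
L[i]    1    2    2    1    3    4    1    1    4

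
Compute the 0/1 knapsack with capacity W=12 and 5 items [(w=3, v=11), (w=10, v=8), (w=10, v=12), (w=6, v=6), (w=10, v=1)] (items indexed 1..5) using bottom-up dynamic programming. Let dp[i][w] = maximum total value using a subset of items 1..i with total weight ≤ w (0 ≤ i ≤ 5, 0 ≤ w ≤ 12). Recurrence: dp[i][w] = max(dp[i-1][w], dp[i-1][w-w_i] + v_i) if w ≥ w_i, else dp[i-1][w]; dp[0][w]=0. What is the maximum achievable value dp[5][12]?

17

i\w   0   1   2   3   4   5   6   7   8   9  10  11  12
  0   0   0   0   0   0   0   0   0   0   0   0   0   0
  1   0   0   0  11  11  11  11  11  11  11  11  11  11
  2   0   0   0  11  11  11  11  11  11  11  11  11  11
  3   0   0   0  11  11  11  11  11  11  11  12  12  12
  4   0   0   0  11  11  11  11  11  11  17  17  17  17
  5   0   0   0  11  11  11  11  11  11  17  17  17  17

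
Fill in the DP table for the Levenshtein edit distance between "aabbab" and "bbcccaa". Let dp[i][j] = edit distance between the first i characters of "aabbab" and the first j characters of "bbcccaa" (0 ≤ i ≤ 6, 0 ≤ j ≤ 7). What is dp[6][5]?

   ''  b  b  c  c  c  a  a
''  0  1  2  3  4  5  6  7
 a  1  1  2  3  4  5  5  6
 a  2  2  2  3  4  5  5  5
 b  3  2  2  3  4  5  6  6
 b  4  3  2  3  4  5  6  7
 a  5  4  3  3  4  5  5  6
 b  6  5  4  4  4  5  6  6

5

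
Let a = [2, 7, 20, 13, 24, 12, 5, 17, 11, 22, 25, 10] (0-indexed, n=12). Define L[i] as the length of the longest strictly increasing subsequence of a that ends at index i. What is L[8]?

   i    0    1    2    3    4    5    6    7    8    9   10   11
a[i]    2    7   20   13   24   12    5   17   11   22   25   10
L[i]    1    2    3    3    4    3    2    4    3    5    6    3

3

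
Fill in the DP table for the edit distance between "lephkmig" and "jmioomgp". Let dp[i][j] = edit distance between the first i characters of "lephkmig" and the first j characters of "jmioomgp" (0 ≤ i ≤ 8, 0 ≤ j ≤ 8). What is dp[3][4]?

   ''  j  m  i  o  o  m  g  p
''  0  1  2  3  4  5  6  7  8
 l  1  1  2  3  4  5  6  7  8
 e  2  2  2  3  4  5  6  7  8
 p  3  3  3  3  4  5  6  7  7
 h  4  4  4  4  4  5  6  7  8
 k  5  5  5  5  5  5  6  7  8
 m  6  6  5  6  6  6  5  6  7
 i  7  7  6  5  6  7  6  6  7
 g  8  8  7  6  6  7  7  6  7

4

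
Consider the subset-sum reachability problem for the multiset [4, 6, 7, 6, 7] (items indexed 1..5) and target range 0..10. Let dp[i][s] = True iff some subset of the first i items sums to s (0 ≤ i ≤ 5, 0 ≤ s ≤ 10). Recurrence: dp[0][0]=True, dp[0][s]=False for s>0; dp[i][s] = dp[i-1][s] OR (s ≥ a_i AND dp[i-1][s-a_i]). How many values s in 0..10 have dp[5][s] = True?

i\s   0   1   2   3   4   5   6   7   8   9  10
  0   T   F   F   F   F   F   F   F   F   F   F
  1   T   F   F   F   T   F   F   F   F   F   F
  2   T   F   F   F   T   F   T   F   F   F   T
  3   T   F   F   F   T   F   T   T   F   F   T
  4   T   F   F   F   T   F   T   T   F   F   T
  5   T   F   F   F   T   F   T   T   F   F   T

5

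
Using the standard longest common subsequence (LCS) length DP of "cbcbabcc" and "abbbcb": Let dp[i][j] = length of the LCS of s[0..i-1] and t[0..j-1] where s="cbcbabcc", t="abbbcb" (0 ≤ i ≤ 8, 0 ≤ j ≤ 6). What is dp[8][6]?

4

   ''  a  b  b  b  c  b
''  0  0  0  0  0  0  0
 c  0  0  0  0  0  1  1
 b  0  0  1  1  1  1  2
 c  0  0  1  1  1  2  2
 b  0  0  1  2  2  2  3
 a  0  1  1  2  2  2  3
 b  0  1  2  2  3  3  3
 c  0  1  2  2  3  4  4
 c  0  1  2  2  3  4  4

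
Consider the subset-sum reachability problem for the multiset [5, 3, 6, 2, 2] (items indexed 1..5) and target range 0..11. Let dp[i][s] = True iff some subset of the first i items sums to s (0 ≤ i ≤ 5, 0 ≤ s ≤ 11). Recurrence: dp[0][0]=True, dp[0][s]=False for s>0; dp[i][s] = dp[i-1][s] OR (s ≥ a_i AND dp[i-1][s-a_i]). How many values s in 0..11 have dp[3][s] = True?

i\s   0   1   2   3   4   5   6   7   8   9  10  11
  0   T   F   F   F   F   F   F   F   F   F   F   F
  1   T   F   F   F   F   T   F   F   F   F   F   F
  2   T   F   F   T   F   T   F   F   T   F   F   F
  3   T   F   F   T   F   T   T   F   T   T   F   T
  4   T   F   T   T   F   T   T   T   T   T   T   T
  5   T   F   T   T   T   T   T   T   T   T   T   T

7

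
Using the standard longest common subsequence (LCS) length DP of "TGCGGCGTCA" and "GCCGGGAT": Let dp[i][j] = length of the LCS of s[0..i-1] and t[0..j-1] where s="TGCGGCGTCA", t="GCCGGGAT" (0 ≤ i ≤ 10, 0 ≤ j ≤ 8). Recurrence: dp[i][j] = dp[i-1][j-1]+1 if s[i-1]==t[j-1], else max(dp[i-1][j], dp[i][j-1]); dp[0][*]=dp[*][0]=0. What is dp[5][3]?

   ''  G  C  C  G  G  G  A  T
''  0  0  0  0  0  0  0  0  0
 T  0  0  0  0  0  0  0  0  1
 G  0  1  1  1  1  1  1  1  1
 C  0  1  2  2  2  2  2  2  2
 G  0  1  2  2  3  3  3  3  3
 G  0  1  2  2  3  4  4  4  4
 C  0  1  2  3  3  4  4  4  4
 G  0  1  2  3  4  4  5  5  5
 T  0  1  2  3  4  4  5  5  6
 C  0  1  2  3  4  4  5  5  6
 A  0  1  2  3  4  4  5  6  6

2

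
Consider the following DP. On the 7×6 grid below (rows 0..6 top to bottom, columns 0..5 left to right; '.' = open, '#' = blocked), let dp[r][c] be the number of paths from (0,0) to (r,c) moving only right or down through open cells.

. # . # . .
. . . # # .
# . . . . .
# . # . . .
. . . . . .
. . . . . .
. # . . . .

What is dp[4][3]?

3

r\c   0   1   2   3   4   5
  0   1   0   0   0   0   0
  1   1   1   1   0   0   0
  2   0   1   2   2   2   2
  3   0   1   0   2   4   6
  4   0   1   1   3   7  13
  5   0   1   2   5  12  25
  6   0   0   2   7  19  44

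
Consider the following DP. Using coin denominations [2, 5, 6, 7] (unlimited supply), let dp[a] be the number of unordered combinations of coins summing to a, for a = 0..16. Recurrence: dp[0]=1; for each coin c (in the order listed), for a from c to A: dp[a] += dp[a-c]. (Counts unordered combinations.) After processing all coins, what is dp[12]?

5

after  coin     0     1     2     3     4     5     6     7     8     9    10    11    12    13    14    15    16
          2     1     0     1     0     1     0     1     0     1     0     1     0     1     0     1     0     1
          5     1     0     1     0     1     1     1     1     1     1     2     1     2     1     2     2     2
          6     1     0     1     0     1     1     2     1     2     1     3     2     4     2     4     3     5
          7     1     0     1     0     1     1     2     2     2     2     3     3     5     4     6     5     7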